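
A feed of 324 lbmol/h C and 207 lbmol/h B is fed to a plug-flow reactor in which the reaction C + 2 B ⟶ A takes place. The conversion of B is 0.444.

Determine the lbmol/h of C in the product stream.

278 lbmol/h

B reacted = 0.444 × 207 = 91.91 lbmol/h; ν_B = −2, so ξ = 91.91/2 = 45.95 lbmol/h.
Outlet amounts (n = n₀ + ν ξ):
  C: 324 − 1(45.95) = 278
  B: 207 − 2(45.95) = 115.1
  A: 0 + 1(45.95) = 45.95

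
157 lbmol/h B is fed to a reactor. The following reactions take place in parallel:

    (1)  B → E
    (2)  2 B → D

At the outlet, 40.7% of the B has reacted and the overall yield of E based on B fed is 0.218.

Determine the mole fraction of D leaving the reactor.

Yield of E: 1ξ₁ / 157 = 0.218 → ξ₁ = 34.23 lbmol/h.
Conversion of B: 1ξ₁ + 2ξ₂ = 0.407 × 157 = 63.9 → ξ₂ = 14.84 lbmol/h.
Outlet amounts (n = n₀ + Σ ν·ξ):
  B: 157 − 1(34.23) − 2(14.84) = 93.1
  E: 0 + 1(34.23) = 34.23
  D: 0 + 1(14.84) = 14.84
Total out = 142.2 lbmol/h; y_D = 14.84 / 142.2 = 0.1044.

0.104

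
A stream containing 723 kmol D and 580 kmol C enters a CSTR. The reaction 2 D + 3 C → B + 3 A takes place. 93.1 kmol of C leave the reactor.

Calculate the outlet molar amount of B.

162 kmol

For C: n = n₀ − 3ξ → 93.1 = 580 − 3ξ, giving ξ = 162.3 kmol.
Outlet amounts (n = n₀ + ν ξ):
  D: 723 − 2(162.3) = 398.4
  C: 580 − 3(162.3) = 93.1
  B: 0 + 1(162.3) = 162.3
  A: 0 + 3(162.3) = 486.9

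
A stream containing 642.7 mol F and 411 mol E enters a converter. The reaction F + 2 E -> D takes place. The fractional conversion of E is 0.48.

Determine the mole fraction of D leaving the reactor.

E reacted = 0.48 × 411 = 197.3 mol; ν_E = −2, so ξ = 197.3/2 = 98.64 mol.
Outlet amounts (n = n₀ + ν ξ):
  F: 642.7 − 1(98.64) = 544.1
  E: 411 − 2(98.64) = 213.7
  D: 0 + 1(98.64) = 98.64
Total out = 856.4 mol; y_D = 98.64 / 856.4 = 0.1152.

0.115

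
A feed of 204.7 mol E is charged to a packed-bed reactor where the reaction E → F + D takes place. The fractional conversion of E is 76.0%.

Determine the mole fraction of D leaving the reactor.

E reacted = 0.76 × 204.7 = 155.6 mol; ν_E = −1, so ξ = 155.6/1 = 155.6 mol.
Outlet amounts (n = n₀ + ν ξ):
  E: 204.7 − 1(155.6) = 49.13
  F: 0 + 1(155.6) = 155.6
  D: 0 + 1(155.6) = 155.6
Total out = 360.3 mol; y_D = 155.6 / 360.3 = 0.4318.

0.432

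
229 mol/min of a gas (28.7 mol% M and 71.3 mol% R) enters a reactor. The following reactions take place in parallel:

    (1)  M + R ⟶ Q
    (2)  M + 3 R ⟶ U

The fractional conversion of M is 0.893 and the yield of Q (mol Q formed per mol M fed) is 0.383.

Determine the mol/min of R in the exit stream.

Yield of Q: 1ξ₁ / 65.72 = 0.383 → ξ₁ = 25.17 mol/min.
Conversion of M: 1ξ₁ + 1ξ₂ = 0.893 × 65.72 = 58.69 → ξ₂ = 33.52 mol/min.
Outlet amounts (n = n₀ + Σ ν·ξ):
  M: 65.72 − 1(25.17) − 1(33.52) = 7.032
  R: 163.3 − 1(25.17) − 3(33.52) = 37.55
  Q: 0 + 1(25.17) = 25.17
  U: 0 + 1(33.52) = 33.52

37.5 mol/min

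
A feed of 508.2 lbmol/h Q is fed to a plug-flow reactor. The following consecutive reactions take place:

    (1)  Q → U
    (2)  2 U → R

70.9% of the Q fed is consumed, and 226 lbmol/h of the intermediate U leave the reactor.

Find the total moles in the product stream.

441 lbmol/h

Conversion of Q: Q consumed = 1ξ₁ = 0.709 × 508.2 → ξ₁ = 360.3 lbmol/h.
U balance: n_U = 0 + 1ξ₁ − 2ξ₂ = 226 → ξ₂ = (1·360.3 − 226)/2 = 67.16 lbmol/h.
Outlet amounts (n = n₀ + Σ ν·ξ):
  Q: 508.2 − 1(360.3) = 147.9
  U: 0 + 1(360.3) − 2(67.16) = 226
  R: 0 + 1(67.16) = 67.16
Total out = 147.9 + 226 + 67.16 = 441 lbmol/h.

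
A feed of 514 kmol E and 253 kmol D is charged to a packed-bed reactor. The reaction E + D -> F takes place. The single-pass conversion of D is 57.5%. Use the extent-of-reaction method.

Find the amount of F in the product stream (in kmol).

145 kmol

D reacted = 0.575 × 253 = 145.5 kmol; ν_D = −1, so ξ = 145.5/1 = 145.5 kmol.
Outlet amounts (n = n₀ + ν ξ):
  E: 514 − 1(145.5) = 368.5
  D: 253 − 1(145.5) = 107.5
  F: 0 + 1(145.5) = 145.5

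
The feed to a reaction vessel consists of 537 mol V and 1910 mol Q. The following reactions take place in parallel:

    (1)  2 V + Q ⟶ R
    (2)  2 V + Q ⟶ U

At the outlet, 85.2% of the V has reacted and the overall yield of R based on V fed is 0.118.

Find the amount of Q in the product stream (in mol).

Yield of R: 1ξ₁ / 537 = 0.118 → ξ₁ = 63.37 mol.
Conversion of V: 2ξ₁ + 2ξ₂ = 0.852 × 537 = 457.5 → ξ₂ = 165.4 mol.
Outlet amounts (n = n₀ + Σ ν·ξ):
  V: 537 − 2(63.37) − 2(165.4) = 79.48
  Q: 1910 − 1(63.37) − 1(165.4) = 1681
  R: 0 + 1(63.37) = 63.37
  U: 0 + 1(165.4) = 165.4

1680 mol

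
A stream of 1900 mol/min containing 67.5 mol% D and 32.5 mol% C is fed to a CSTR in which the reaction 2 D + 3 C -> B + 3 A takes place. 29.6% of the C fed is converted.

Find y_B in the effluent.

C reacted = 0.296 × 617.5 = 182.8 mol/min; ν_C = −3, so ξ = 182.8/3 = 60.93 mol/min.
Outlet amounts (n = n₀ + ν ξ):
  D: 1282 − 2(60.93) = 1161
  C: 617.5 − 3(60.93) = 434.7
  B: 0 + 1(60.93) = 60.93
  A: 0 + 3(60.93) = 182.8
Total out = 1839 mol/min; y_B = 60.93 / 1839 = 0.03313.

0.0331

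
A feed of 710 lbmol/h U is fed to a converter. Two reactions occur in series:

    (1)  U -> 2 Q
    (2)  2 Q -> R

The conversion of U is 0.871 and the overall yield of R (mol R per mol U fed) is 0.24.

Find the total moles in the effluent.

Conversion of U: U consumed = 1ξ₁ = 0.871 × 710 → ξ₁ = 618.4 lbmol/h.
Yield of R: 1ξ₂ / 710 = 0.24 → ξ₂ = 170.4 lbmol/h.
Outlet amounts (n = n₀ + Σ ν·ξ):
  U: 710 − 1(618.4) = 91.59
  Q: 0 + 2(618.4) − 2(170.4) = 896
  R: 0 + 1(170.4) = 170.4
Total out = 91.59 + 896 + 170.4 = 1158 lbmol/h.

1160 lbmol/h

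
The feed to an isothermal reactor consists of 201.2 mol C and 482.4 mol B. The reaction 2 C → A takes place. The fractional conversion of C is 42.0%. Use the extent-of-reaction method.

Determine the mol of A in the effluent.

42.3 mol

C reacted = 0.42 × 201.2 = 84.5 mol; ν_C = −2, so ξ = 84.5/2 = 42.25 mol.
Outlet amounts (n = n₀ + ν ξ):
  C: 201.2 − 2(42.25) = 116.7
  A: 0 + 1(42.25) = 42.25
  B: 482.4 (inert)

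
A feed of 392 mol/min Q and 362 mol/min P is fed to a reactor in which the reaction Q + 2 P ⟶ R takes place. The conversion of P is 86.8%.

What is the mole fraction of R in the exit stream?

0.357

P reacted = 0.868 × 362 = 314.2 mol/min; ν_P = −2, so ξ = 314.2/2 = 157.1 mol/min.
Outlet amounts (n = n₀ + ν ξ):
  Q: 392 − 1(157.1) = 234.9
  P: 362 − 2(157.1) = 47.78
  R: 0 + 1(157.1) = 157.1
Total out = 439.8 mol/min; y_R = 157.1 / 439.8 = 0.3572.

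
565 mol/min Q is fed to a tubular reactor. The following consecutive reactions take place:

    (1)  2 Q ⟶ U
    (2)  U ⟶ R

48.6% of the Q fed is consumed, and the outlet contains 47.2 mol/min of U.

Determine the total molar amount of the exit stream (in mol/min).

428 mol/min

Conversion of Q: Q consumed = 2ξ₁ = 0.486 × 565 → ξ₁ = 137.3 mol/min.
U balance: n_U = 0 + 1ξ₁ − 1ξ₂ = 47.2 → ξ₂ = (1·137.3 − 47.2)/1 = 90.09 mol/min.
Outlet amounts (n = n₀ + Σ ν·ξ):
  Q: 565 − 2(137.3) = 290.4
  U: 0 + 1(137.3) − 1(90.09) = 47.2
  R: 0 + 1(90.09) = 90.09
Total out = 290.4 + 47.2 + 90.09 = 427.7 mol/min.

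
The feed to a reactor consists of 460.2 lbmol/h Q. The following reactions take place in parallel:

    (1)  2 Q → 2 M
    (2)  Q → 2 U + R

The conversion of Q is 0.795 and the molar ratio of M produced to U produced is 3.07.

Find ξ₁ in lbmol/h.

ξ₁ = 157 lbmol/h

Conversion of Q: Q consumed = 0.795 × 460.2 = 365.9 lbmol/h = 2ξ₁ + 1ξ₂.
Selectivity: 2ξ₁ / (2ξ₂) = 3.07 → ξ₁ = 3.07 ξ₂.
Substitute: (2·3.07 + 1) ξ₂ = 365.9 → ξ₂ = 51.24 lbmol/h, ξ₁ = 157.3 lbmol/h.
Outlet amounts (n = n₀ + Σ ν·ξ):
  Q: 460.2 − 2(157.3) − 1(51.24) = 94.34
  M: 0 + 2(157.3) = 314.6
  U: 0 + 2(51.24) = 102.5
  R: 0 + 1(51.24) = 51.24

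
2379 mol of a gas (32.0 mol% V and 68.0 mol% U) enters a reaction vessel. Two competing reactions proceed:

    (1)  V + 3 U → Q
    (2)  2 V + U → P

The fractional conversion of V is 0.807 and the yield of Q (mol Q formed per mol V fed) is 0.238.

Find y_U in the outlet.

Yield of Q: 1ξ₁ / 761.3 = 0.238 → ξ₁ = 181.2 mol.
Conversion of V: 1ξ₁ + 2ξ₂ = 0.807 × 761.3 = 614.4 → ξ₂ = 216.6 mol.
Outlet amounts (n = n₀ + Σ ν·ξ):
  V: 761.3 − 1(181.2) − 2(216.6) = 146.9
  U: 1618 − 3(181.2) − 1(216.6) = 857.6
  Q: 0 + 1(181.2) = 181.2
  P: 0 + 1(216.6) = 216.6
Total out = 1402 mol; y_U = 857.6 / 1402 = 0.6116.

0.612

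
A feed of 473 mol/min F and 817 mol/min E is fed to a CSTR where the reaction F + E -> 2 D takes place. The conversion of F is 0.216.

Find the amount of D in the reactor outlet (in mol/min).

204 mol/min

F reacted = 0.216 × 473 = 102.2 mol/min; ν_F = −1, so ξ = 102.2/1 = 102.2 mol/min.
Outlet amounts (n = n₀ + ν ξ):
  F: 473 − 1(102.2) = 370.8
  E: 817 − 1(102.2) = 714.8
  D: 0 + 2(102.2) = 204.3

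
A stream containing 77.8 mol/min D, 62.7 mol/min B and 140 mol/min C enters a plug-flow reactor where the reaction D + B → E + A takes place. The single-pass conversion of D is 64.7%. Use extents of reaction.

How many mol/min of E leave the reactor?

D reacted = 0.647 × 77.8 = 50.34 mol/min; ν_D = −1, so ξ = 50.34/1 = 50.34 mol/min.
Outlet amounts (n = n₀ + ν ξ):
  D: 77.8 − 1(50.34) = 27.46
  B: 62.7 − 1(50.34) = 12.36
  E: 0 + 1(50.34) = 50.34
  A: 0 + 1(50.34) = 50.34
  C: 140 (inert)

50.3 mol/min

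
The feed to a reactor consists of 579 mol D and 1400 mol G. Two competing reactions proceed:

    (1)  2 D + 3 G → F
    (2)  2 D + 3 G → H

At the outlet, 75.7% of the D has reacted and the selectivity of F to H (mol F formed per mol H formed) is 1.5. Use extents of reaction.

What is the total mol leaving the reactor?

Conversion of D: D consumed = 0.757 × 579 = 438.3 mol = 2ξ₁ + 2ξ₂.
Selectivity: 1ξ₁ / (1ξ₂) = 1.5 → ξ₁ = 1.5 ξ₂.
Substitute: (2·1.5 + 2) ξ₂ = 438.3 → ξ₂ = 87.66 mol, ξ₁ = 131.5 mol.
Outlet amounts (n = n₀ + Σ ν·ξ):
  D: 579 − 2(131.5) − 2(87.66) = 140.7
  G: 1400 − 3(131.5) − 3(87.66) = 742.5
  F: 0 + 1(131.5) = 131.5
  H: 0 + 1(87.66) = 87.66
Total out = 140.7 + 742.5 + 131.5 + 87.66 = 1102 mol.

1100 mol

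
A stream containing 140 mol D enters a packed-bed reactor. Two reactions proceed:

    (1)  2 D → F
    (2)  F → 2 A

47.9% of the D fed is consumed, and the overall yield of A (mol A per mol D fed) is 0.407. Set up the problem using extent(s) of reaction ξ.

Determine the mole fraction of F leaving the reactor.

Conversion of D: D consumed = 2ξ₁ = 0.479 × 140 → ξ₁ = 33.53 mol.
Yield of A: 2ξ₂ / 140 = 0.407 → ξ₂ = 28.49 mol.
Outlet amounts (n = n₀ + Σ ν·ξ):
  D: 140 − 2(33.53) = 72.94
  F: 0 + 1(33.53) − 1(28.49) = 5.04
  A: 0 + 2(28.49) = 56.98
Total out = 135 mol; y_F = 5.04 / 135 = 0.03734.

0.0373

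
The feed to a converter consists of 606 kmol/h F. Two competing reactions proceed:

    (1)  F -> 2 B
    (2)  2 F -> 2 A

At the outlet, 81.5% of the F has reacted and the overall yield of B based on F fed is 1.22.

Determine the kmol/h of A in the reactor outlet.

Yield of B: 2ξ₁ / 606 = 1.22 → ξ₁ = 369.7 kmol/h.
Conversion of F: 1ξ₁ + 2ξ₂ = 0.815 × 606 = 493.9 → ξ₂ = 62.12 kmol/h.
Outlet amounts (n = n₀ + Σ ν·ξ):
  F: 606 − 1(369.7) − 2(62.12) = 112.1
  B: 0 + 2(369.7) = 739.3
  A: 0 + 2(62.12) = 124.2

124 kmol/h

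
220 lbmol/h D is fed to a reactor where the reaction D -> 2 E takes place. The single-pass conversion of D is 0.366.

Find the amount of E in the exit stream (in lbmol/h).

D reacted = 0.366 × 220 = 80.52 lbmol/h; ν_D = −1, so ξ = 80.52/1 = 80.52 lbmol/h.
Outlet amounts (n = n₀ + ν ξ):
  D: 220 − 1(80.52) = 139.5
  E: 0 + 2(80.52) = 161

161 lbmol/h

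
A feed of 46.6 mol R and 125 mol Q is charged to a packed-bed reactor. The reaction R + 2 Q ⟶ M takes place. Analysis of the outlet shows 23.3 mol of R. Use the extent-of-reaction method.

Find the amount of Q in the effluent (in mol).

78.4 mol

For R: n = n₀ − 1ξ → 23.3 = 46.6 − 1ξ, giving ξ = 23.3 mol.
Outlet amounts (n = n₀ + ν ξ):
  R: 46.6 − 1(23.3) = 23.3
  Q: 125 − 2(23.3) = 78.4
  M: 0 + 1(23.3) = 23.3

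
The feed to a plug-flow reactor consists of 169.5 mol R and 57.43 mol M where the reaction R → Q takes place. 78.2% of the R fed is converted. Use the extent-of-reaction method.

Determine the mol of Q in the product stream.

133 mol

R reacted = 0.782 × 169.5 = 132.5 mol; ν_R = −1, so ξ = 132.5/1 = 132.5 mol.
Outlet amounts (n = n₀ + ν ξ):
  R: 169.5 − 1(132.5) = 36.95
  Q: 0 + 1(132.5) = 132.5
  M: 57.43 (inert)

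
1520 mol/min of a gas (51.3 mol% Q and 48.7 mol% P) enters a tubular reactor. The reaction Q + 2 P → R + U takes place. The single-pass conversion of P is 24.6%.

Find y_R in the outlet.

P reacted = 0.246 × 740.2 = 182.1 mol/min; ν_P = −2, so ξ = 182.1/2 = 91.05 mol/min.
Outlet amounts (n = n₀ + ν ξ):
  Q: 779.8 − 1(91.05) = 688.7
  P: 740.2 − 2(91.05) = 558.1
  R: 0 + 1(91.05) = 91.05
  U: 0 + 1(91.05) = 91.05
Total out = 1429 mol/min; y_R = 91.05 / 1429 = 0.06372.

0.0637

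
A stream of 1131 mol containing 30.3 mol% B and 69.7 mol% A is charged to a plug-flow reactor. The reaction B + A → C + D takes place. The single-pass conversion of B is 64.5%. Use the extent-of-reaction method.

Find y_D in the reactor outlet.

0.195

B reacted = 0.645 × 342.7 = 221 mol; ν_B = −1, so ξ = 221/1 = 221 mol.
Outlet amounts (n = n₀ + ν ξ):
  B: 342.7 − 1(221) = 121.7
  A: 788.3 − 1(221) = 567.3
  C: 0 + 1(221) = 221
  D: 0 + 1(221) = 221
Total out = 1131 mol; y_D = 221 / 1131 = 0.1954.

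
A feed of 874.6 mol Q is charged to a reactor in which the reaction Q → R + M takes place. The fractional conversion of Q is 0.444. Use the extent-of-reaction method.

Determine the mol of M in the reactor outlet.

388 mol

Q reacted = 0.444 × 874.6 = 388.3 mol; ν_Q = −1, so ξ = 388.3/1 = 388.3 mol.
Outlet amounts (n = n₀ + ν ξ):
  Q: 874.6 − 1(388.3) = 486.3
  R: 0 + 1(388.3) = 388.3
  M: 0 + 1(388.3) = 388.3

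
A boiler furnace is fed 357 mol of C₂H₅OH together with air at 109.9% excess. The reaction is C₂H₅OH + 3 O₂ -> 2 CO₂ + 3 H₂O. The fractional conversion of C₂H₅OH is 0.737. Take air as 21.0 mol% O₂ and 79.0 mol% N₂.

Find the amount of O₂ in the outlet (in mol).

1460 mol

Stoichiometric O₂ = 3 × 357 = 1071 mol; O₂ fed = 1071 × 2.099 = 2248 mol.
N₂ fed = 2248 × 79/21 = 8457 mol.
Fuel reacted = 0.737 × 357 → ξ = 263.1 mol.
Outlet (n = n₀ + ν ξ):
  C₂H₅OH: 357 − 1(263.1) = 93.89
  O₂: 2248 − 3(263.1) = 1459
  N₂: 8457 (inert)
  CO₂: 0 + 2(263.1) = 526.2
  H₂O: 0 + 3(263.1) = 789.3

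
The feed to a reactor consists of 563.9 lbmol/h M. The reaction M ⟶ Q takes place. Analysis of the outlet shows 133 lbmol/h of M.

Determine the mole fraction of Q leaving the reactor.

For M: n = n₀ − 1ξ → 133 = 563.9 − 1ξ, giving ξ = 430.9 lbmol/h.
Outlet amounts (n = n₀ + ν ξ):
  M: 563.9 − 1(430.9) = 133
  Q: 0 + 1(430.9) = 430.9
Total out = 563.9 lbmol/h; y_Q = 430.9 / 563.9 = 0.7641.

0.764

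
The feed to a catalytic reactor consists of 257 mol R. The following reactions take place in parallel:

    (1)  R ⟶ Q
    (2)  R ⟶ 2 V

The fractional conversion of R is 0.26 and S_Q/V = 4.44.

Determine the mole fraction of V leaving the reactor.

Conversion of R: R consumed = 0.26 × 257 = 66.82 mol = 1ξ₁ + 1ξ₂.
Selectivity: 1ξ₁ / (2ξ₂) = 4.44 → ξ₁ = 8.88 ξ₂.
Substitute: (1·8.88 + 1) ξ₂ = 66.82 → ξ₂ = 6.763 mol, ξ₁ = 60.06 mol.
Outlet amounts (n = n₀ + Σ ν·ξ):
  R: 257 − 1(60.06) − 1(6.763) = 190.2
  Q: 0 + 1(60.06) = 60.06
  V: 0 + 2(6.763) = 13.53
Total out = 263.8 mol; y_V = 13.53 / 263.8 = 0.05128.

0.0513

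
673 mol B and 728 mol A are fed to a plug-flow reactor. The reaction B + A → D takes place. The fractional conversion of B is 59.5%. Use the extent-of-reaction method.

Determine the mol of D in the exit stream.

400 mol

B reacted = 0.595 × 673 = 400.4 mol; ν_B = −1, so ξ = 400.4/1 = 400.4 mol.
Outlet amounts (n = n₀ + ν ξ):
  B: 673 − 1(400.4) = 272.6
  A: 728 − 1(400.4) = 327.6
  D: 0 + 1(400.4) = 400.4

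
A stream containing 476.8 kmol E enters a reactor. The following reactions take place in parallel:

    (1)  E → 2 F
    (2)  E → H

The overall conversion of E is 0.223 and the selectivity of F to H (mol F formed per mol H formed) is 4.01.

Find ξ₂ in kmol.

ξ₂ = 35.4 kmol

Conversion of E: E consumed = 0.223 × 476.8 = 106.3 kmol = 1ξ₁ + 1ξ₂.
Selectivity: 2ξ₁ / (1ξ₂) = 4.01 → ξ₁ = 2.005 ξ₂.
Substitute: (1·2.005 + 1) ξ₂ = 106.3 → ξ₂ = 35.38 kmol, ξ₁ = 70.94 kmol.
Outlet amounts (n = n₀ + Σ ν·ξ):
  E: 476.8 − 1(70.94) − 1(35.38) = 370.5
  F: 0 + 2(70.94) = 141.9
  H: 0 + 1(35.38) = 35.38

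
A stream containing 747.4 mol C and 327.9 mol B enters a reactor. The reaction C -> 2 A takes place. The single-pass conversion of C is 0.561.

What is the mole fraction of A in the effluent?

C reacted = 0.561 × 747.4 = 419.3 mol; ν_C = −1, so ξ = 419.3/1 = 419.3 mol.
Outlet amounts (n = n₀ + ν ξ):
  C: 747.4 − 1(419.3) = 328.1
  A: 0 + 2(419.3) = 838.6
  B: 327.9 (inert)
Total out = 1495 mol; y_A = 838.6 / 1495 = 0.5611.

0.561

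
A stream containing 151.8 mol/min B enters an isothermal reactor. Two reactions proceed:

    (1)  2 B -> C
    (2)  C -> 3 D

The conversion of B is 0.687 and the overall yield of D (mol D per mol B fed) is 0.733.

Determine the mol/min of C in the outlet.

15.1 mol/min

Conversion of B: B consumed = 2ξ₁ = 0.687 × 151.8 → ξ₁ = 52.14 mol/min.
Yield of D: 3ξ₂ / 151.8 = 0.733 → ξ₂ = 37.09 mol/min.
Outlet amounts (n = n₀ + Σ ν·ξ):
  B: 151.8 − 2(52.14) = 47.51
  C: 0 + 1(52.14) − 1(37.09) = 15.05
  D: 0 + 3(37.09) = 111.3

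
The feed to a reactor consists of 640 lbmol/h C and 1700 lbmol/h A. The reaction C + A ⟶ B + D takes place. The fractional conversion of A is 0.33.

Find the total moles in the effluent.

2340 lbmol/h

A reacted = 0.33 × 1700 = 561 lbmol/h; ν_A = −1, so ξ = 561/1 = 561 lbmol/h.
Outlet amounts (n = n₀ + ν ξ):
  C: 640 − 1(561) = 79
  A: 1700 − 1(561) = 1139
  B: 0 + 1(561) = 561
  D: 0 + 1(561) = 561
Total out = 79 + 1139 + 561 + 561 = 2340 lbmol/h.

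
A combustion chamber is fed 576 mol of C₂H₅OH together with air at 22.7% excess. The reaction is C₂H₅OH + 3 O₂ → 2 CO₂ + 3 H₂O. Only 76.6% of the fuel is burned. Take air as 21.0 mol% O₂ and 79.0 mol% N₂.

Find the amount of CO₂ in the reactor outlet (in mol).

Stoichiometric O₂ = 3 × 576 = 1728 mol; O₂ fed = 1728 × 1.227 = 2120 mol.
N₂ fed = 2120 × 79/21 = 7976 mol.
Fuel reacted = 0.766 × 576 → ξ = 441.2 mol.
Outlet (n = n₀ + ν ξ):
  C₂H₅OH: 576 − 1(441.2) = 134.8
  O₂: 2120 − 3(441.2) = 796.6
  N₂: 7976 (inert)
  CO₂: 0 + 2(441.2) = 882.4
  H₂O: 0 + 3(441.2) = 1324

882 mol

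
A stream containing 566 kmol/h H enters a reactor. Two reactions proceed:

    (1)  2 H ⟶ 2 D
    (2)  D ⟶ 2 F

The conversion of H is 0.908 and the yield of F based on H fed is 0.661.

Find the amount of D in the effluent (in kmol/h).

Conversion of H: H consumed = 2ξ₁ = 0.908 × 566 → ξ₁ = 257 kmol/h.
Yield of F: 2ξ₂ / 566 = 0.661 → ξ₂ = 187.1 kmol/h.
Outlet amounts (n = n₀ + Σ ν·ξ):
  H: 566 − 2(257) = 52.07
  D: 0 + 2(257) − 1(187.1) = 326.9
  F: 0 + 2(187.1) = 374.1

327 kmol/h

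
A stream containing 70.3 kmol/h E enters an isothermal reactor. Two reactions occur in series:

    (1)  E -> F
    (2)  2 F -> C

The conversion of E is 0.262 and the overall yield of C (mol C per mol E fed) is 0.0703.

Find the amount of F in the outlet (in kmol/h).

8.53 kmol/h

Conversion of E: E consumed = 1ξ₁ = 0.262 × 70.3 → ξ₁ = 18.42 kmol/h.
Yield of C: 1ξ₂ / 70.3 = 0.0703 → ξ₂ = 4.942 kmol/h.
Outlet amounts (n = n₀ + Σ ν·ξ):
  E: 70.3 − 1(18.42) = 51.88
  F: 0 + 1(18.42) − 2(4.942) = 8.534
  C: 0 + 1(4.942) = 4.942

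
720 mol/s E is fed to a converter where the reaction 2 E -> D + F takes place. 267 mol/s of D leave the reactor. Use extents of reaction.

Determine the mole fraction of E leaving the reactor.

For D: n = n₀ + 1ξ → 267 = 0 + 1ξ, giving ξ = 267 mol/s.
Outlet amounts (n = n₀ + ν ξ):
  E: 720 − 2(267) = 186
  D: 0 + 1(267) = 267
  F: 0 + 1(267) = 267
Total out = 720 mol/s; y_E = 186 / 720 = 0.2583.

0.258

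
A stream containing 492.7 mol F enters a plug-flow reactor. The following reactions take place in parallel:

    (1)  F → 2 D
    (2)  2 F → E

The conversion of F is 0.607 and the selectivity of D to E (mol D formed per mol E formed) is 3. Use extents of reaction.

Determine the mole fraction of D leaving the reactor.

Conversion of F: F consumed = 0.607 × 492.7 = 299.1 mol = 1ξ₁ + 2ξ₂.
Selectivity: 2ξ₁ / (1ξ₂) = 3 → ξ₁ = 1.5 ξ₂.
Substitute: (1·1.5 + 2) ξ₂ = 299.1 → ξ₂ = 85.45 mol, ξ₁ = 128.2 mol.
Outlet amounts (n = n₀ + Σ ν·ξ):
  F: 492.7 − 1(128.2) − 2(85.45) = 193.6
  D: 0 + 2(128.2) = 256.3
  E: 0 + 1(85.45) = 85.45
Total out = 535.4 mol; y_D = 256.3 / 535.4 = 0.4788.

0.479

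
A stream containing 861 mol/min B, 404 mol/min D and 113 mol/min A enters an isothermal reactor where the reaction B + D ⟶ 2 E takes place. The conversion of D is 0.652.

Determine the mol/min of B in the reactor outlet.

D reacted = 0.652 × 404 = 263.4 mol/min; ν_D = −1, so ξ = 263.4/1 = 263.4 mol/min.
Outlet amounts (n = n₀ + ν ξ):
  B: 861 − 1(263.4) = 597.6
  D: 404 − 1(263.4) = 140.6
  E: 0 + 2(263.4) = 526.8
  A: 113 (inert)

598 mol/min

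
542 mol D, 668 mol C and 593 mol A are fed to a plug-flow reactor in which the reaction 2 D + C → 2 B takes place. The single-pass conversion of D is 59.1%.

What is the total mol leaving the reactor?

1640 mol

D reacted = 0.591 × 542 = 320.3 mol; ν_D = −2, so ξ = 320.3/2 = 160.2 mol.
Outlet amounts (n = n₀ + ν ξ):
  D: 542 − 2(160.2) = 221.7
  C: 668 − 1(160.2) = 507.8
  B: 0 + 2(160.2) = 320.3
  A: 593 (inert)
Total out = 221.7 + 507.8 + 320.3 + 593 = 1643 mol.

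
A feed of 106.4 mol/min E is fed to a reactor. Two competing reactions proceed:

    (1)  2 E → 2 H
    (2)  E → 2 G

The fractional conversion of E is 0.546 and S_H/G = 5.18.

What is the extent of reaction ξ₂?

ξ₂ = 5.11 mol/min

Conversion of E: E consumed = 0.546 × 106.4 = 58.09 mol/min = 2ξ₁ + 1ξ₂.
Selectivity: 2ξ₁ / (2ξ₂) = 5.18 → ξ₁ = 5.18 ξ₂.
Substitute: (2·5.18 + 1) ξ₂ = 58.09 → ξ₂ = 5.114 mol/min, ξ₁ = 26.49 mol/min.
Outlet amounts (n = n₀ + Σ ν·ξ):
  E: 106.4 − 2(26.49) − 1(5.114) = 48.31
  H: 0 + 2(26.49) = 52.98
  G: 0 + 2(5.114) = 10.23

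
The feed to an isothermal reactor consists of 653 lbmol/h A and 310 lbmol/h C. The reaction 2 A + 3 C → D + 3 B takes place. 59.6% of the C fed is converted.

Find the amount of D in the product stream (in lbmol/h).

61.6 lbmol/h

C reacted = 0.596 × 310 = 184.8 lbmol/h; ν_C = −3, so ξ = 184.8/3 = 61.59 lbmol/h.
Outlet amounts (n = n₀ + ν ξ):
  A: 653 − 2(61.59) = 529.8
  C: 310 − 3(61.59) = 125.2
  D: 0 + 1(61.59) = 61.59
  B: 0 + 3(61.59) = 184.8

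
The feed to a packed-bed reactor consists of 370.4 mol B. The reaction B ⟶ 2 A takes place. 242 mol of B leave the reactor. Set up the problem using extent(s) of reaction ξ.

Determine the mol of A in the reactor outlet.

For B: n = n₀ − 1ξ → 242 = 370.4 − 1ξ, giving ξ = 128.4 mol.
Outlet amounts (n = n₀ + ν ξ):
  B: 370.4 − 1(128.4) = 242
  A: 0 + 2(128.4) = 256.8

257 mol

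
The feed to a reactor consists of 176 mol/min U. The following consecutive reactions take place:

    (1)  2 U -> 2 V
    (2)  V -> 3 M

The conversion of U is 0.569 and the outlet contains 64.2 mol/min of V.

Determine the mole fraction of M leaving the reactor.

Conversion of U: U consumed = 2ξ₁ = 0.569 × 176 → ξ₁ = 50.07 mol/min.
V balance: n_V = 0 + 2ξ₁ − 1ξ₂ = 64.2 → ξ₂ = (2·50.07 − 64.2)/1 = 35.94 mol/min.
Outlet amounts (n = n₀ + Σ ν·ξ):
  U: 176 − 2(50.07) = 75.86
  V: 0 + 2(50.07) − 1(35.94) = 64.2
  M: 0 + 3(35.94) = 107.8
Total out = 247.9 mol/min; y_M = 107.8 / 247.9 = 0.435.

0.435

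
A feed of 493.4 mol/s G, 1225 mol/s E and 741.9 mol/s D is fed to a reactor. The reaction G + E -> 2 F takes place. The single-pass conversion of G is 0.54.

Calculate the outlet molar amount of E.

G reacted = 0.54 × 493.4 = 266.4 mol/s; ν_G = −1, so ξ = 266.4/1 = 266.4 mol/s.
Outlet amounts (n = n₀ + ν ξ):
  G: 493.4 − 1(266.4) = 227
  E: 1225 − 1(266.4) = 958.6
  F: 0 + 2(266.4) = 532.9
  D: 741.9 (inert)

959 mol/s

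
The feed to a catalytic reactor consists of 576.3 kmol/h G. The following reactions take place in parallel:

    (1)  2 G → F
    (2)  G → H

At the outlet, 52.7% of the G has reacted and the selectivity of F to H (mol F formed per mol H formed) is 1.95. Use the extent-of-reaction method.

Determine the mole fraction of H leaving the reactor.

Conversion of G: G consumed = 0.527 × 576.3 = 303.7 kmol/h = 2ξ₁ + 1ξ₂.
Selectivity: 1ξ₁ / (1ξ₂) = 1.95 → ξ₁ = 1.95 ξ₂.
Substitute: (2·1.95 + 1) ξ₂ = 303.7 → ξ₂ = 61.98 kmol/h, ξ₁ = 120.9 kmol/h.
Outlet amounts (n = n₀ + Σ ν·ξ):
  G: 576.3 − 2(120.9) − 1(61.98) = 272.6
  F: 0 + 1(120.9) = 120.9
  H: 0 + 1(61.98) = 61.98
Total out = 455.4 kmol/h; y_H = 61.98 / 455.4 = 0.1361.

0.136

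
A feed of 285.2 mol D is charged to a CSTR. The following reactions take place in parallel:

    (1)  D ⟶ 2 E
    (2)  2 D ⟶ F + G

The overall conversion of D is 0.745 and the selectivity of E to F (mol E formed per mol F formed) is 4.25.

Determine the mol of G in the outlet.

Conversion of D: D consumed = 0.745 × 285.2 = 212.5 mol = 1ξ₁ + 2ξ₂.
Selectivity: 2ξ₁ / (1ξ₂) = 4.25 → ξ₁ = 2.125 ξ₂.
Substitute: (1·2.125 + 2) ξ₂ = 212.5 → ξ₂ = 51.51 mol, ξ₁ = 109.5 mol.
Outlet amounts (n = n₀ + Σ ν·ξ):
  D: 285.2 − 1(109.5) − 2(51.51) = 72.73
  E: 0 + 2(109.5) = 218.9
  F: 0 + 1(51.51) = 51.51
  G: 0 + 1(51.51) = 51.51

51.5 mol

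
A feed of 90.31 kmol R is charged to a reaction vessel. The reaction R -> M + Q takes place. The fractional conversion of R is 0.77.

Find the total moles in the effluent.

160 kmol

R reacted = 0.77 × 90.31 = 69.54 kmol; ν_R = −1, so ξ = 69.54/1 = 69.54 kmol.
Outlet amounts (n = n₀ + ν ξ):
  R: 90.31 − 1(69.54) = 20.77
  M: 0 + 1(69.54) = 69.54
  Q: 0 + 1(69.54) = 69.54
Total out = 20.77 + 69.54 + 69.54 = 159.8 kmol.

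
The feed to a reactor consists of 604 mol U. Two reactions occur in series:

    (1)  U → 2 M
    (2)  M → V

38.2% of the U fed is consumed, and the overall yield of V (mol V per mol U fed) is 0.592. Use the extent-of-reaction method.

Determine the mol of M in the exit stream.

Conversion of U: U consumed = 1ξ₁ = 0.382 × 604 → ξ₁ = 230.7 mol.
Yield of V: 1ξ₂ / 604 = 0.592 → ξ₂ = 357.6 mol.
Outlet amounts (n = n₀ + Σ ν·ξ):
  U: 604 − 1(230.7) = 373.3
  M: 0 + 2(230.7) − 1(357.6) = 103.9
  V: 0 + 1(357.6) = 357.6

104 mol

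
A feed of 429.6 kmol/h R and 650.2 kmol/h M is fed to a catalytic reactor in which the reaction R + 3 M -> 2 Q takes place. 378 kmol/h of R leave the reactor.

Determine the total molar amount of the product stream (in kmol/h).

For R: n = n₀ − 1ξ → 378 = 429.6 − 1ξ, giving ξ = 51.6 kmol/h.
Outlet amounts (n = n₀ + ν ξ):
  R: 429.6 − 1(51.6) = 378
  M: 650.2 − 3(51.6) = 495.4
  Q: 0 + 2(51.6) = 103.2
Total out = 378 + 495.4 + 103.2 = 976.6 kmol/h.

977 kmol/h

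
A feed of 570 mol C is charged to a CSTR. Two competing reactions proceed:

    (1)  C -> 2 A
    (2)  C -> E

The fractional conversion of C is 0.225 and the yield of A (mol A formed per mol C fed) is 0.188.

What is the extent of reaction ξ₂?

ξ₂ = 74.7 mol

Yield of A: 2ξ₁ / 570 = 0.188 → ξ₁ = 53.58 mol.
Conversion of C: 1ξ₁ + 1ξ₂ = 0.225 × 570 = 128.2 → ξ₂ = 74.67 mol.
Outlet amounts (n = n₀ + Σ ν·ξ):
  C: 570 − 1(53.58) − 1(74.67) = 441.8
  A: 0 + 2(53.58) = 107.2
  E: 0 + 1(74.67) = 74.67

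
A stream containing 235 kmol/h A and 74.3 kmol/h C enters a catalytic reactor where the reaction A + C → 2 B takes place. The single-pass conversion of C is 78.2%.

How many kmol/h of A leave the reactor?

C reacted = 0.782 × 74.3 = 58.1 kmol/h; ν_C = −1, so ξ = 58.1/1 = 58.1 kmol/h.
Outlet amounts (n = n₀ + ν ξ):
  A: 235 − 1(58.1) = 176.9
  C: 74.3 − 1(58.1) = 16.2
  B: 0 + 2(58.1) = 116.2

177 kmol/h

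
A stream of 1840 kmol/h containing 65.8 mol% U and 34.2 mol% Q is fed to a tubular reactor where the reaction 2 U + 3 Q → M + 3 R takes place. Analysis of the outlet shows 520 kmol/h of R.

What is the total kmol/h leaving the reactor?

For R: n = n₀ + 3ξ → 520 = 0 + 3ξ, giving ξ = 173.3 kmol/h.
Outlet amounts (n = n₀ + ν ξ):
  U: 1211 − 2(173.3) = 864.1
  Q: 629.3 − 3(173.3) = 109.3
  M: 0 + 1(173.3) = 173.3
  R: 0 + 3(173.3) = 520
Total out = 864.1 + 109.3 + 173.3 + 520 = 1667 kmol/h.

1670 kmol/h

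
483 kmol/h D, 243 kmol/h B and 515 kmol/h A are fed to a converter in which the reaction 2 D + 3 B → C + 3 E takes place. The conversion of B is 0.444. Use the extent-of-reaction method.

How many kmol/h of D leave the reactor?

411 kmol/h

B reacted = 0.444 × 243 = 107.9 kmol/h; ν_B = −3, so ξ = 107.9/3 = 35.96 kmol/h.
Outlet amounts (n = n₀ + ν ξ):
  D: 483 − 2(35.96) = 411.1
  B: 243 − 3(35.96) = 135.1
  C: 0 + 1(35.96) = 35.96
  E: 0 + 3(35.96) = 107.9
  A: 515 (inert)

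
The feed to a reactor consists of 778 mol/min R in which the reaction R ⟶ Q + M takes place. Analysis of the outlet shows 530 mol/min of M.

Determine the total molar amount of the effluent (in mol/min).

1310 mol/min

For M: n = n₀ + 1ξ → 530 = 0 + 1ξ, giving ξ = 530 mol/min.
Outlet amounts (n = n₀ + ν ξ):
  R: 778 − 1(530) = 248
  Q: 0 + 1(530) = 530
  M: 0 + 1(530) = 530
Total out = 248 + 530 + 530 = 1308 mol/min.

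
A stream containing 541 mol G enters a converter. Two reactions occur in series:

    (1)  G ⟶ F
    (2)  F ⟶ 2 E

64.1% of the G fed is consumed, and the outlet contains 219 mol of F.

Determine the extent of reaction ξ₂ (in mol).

ξ₂ = 128 mol

Conversion of G: G consumed = 1ξ₁ = 0.641 × 541 → ξ₁ = 346.8 mol.
F balance: n_F = 0 + 1ξ₁ − 1ξ₂ = 219 → ξ₂ = (1·346.8 − 219)/1 = 127.8 mol.
Outlet amounts (n = n₀ + Σ ν·ξ):
  G: 541 − 1(346.8) = 194.2
  F: 0 + 1(346.8) − 1(127.8) = 219
  E: 0 + 2(127.8) = 255.6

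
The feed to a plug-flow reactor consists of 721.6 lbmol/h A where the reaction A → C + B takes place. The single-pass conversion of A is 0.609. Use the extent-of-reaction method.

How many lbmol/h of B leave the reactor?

439 lbmol/h

A reacted = 0.609 × 721.6 = 439.5 lbmol/h; ν_A = −1, so ξ = 439.5/1 = 439.5 lbmol/h.
Outlet amounts (n = n₀ + ν ξ):
  A: 721.6 − 1(439.5) = 282.1
  C: 0 + 1(439.5) = 439.5
  B: 0 + 1(439.5) = 439.5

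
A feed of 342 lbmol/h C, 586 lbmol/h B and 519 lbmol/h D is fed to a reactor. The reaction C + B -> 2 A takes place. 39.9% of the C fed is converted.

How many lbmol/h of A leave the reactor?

273 lbmol/h

C reacted = 0.399 × 342 = 136.5 lbmol/h; ν_C = −1, so ξ = 136.5/1 = 136.5 lbmol/h.
Outlet amounts (n = n₀ + ν ξ):
  C: 342 − 1(136.5) = 205.5
  B: 586 − 1(136.5) = 449.5
  A: 0 + 2(136.5) = 272.9
  D: 519 (inert)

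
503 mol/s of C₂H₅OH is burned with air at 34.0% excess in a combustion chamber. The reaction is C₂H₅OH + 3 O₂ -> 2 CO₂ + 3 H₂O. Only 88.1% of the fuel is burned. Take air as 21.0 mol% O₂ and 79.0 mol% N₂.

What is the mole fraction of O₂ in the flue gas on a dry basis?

Stoichiometric O₂ = 3 × 503 = 1509 mol/s; O₂ fed = 1509 × 1.340 = 2022 mol/s.
N₂ fed = 2022 × 79/21 = 7607 mol/s.
Fuel reacted = 0.881 × 503 → ξ = 443.1 mol/s.
Outlet (n = n₀ + ν ξ):
  C₂H₅OH: 503 − 1(443.1) = 59.86
  O₂: 2022 − 3(443.1) = 692.6
  N₂: 7607 (inert)
  CO₂: 0 + 2(443.1) = 886.3
  H₂O: 0 + 3(443.1) = 1329
Dry total = 9246 mol/s; y_O₂ (dry) = 692.6 / 9246 = 0.07491.

0.0749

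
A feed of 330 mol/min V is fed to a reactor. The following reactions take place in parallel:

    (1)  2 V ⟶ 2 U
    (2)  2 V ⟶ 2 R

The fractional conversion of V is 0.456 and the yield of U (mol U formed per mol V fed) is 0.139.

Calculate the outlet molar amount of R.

105 mol/min

Yield of U: 2ξ₁ / 330 = 0.139 → ξ₁ = 22.94 mol/min.
Conversion of V: 2ξ₁ + 2ξ₂ = 0.456 × 330 = 150.5 → ξ₂ = 52.31 mol/min.
Outlet amounts (n = n₀ + Σ ν·ξ):
  V: 330 − 2(22.94) − 2(52.31) = 179.5
  U: 0 + 2(22.94) = 45.87
  R: 0 + 2(52.31) = 104.6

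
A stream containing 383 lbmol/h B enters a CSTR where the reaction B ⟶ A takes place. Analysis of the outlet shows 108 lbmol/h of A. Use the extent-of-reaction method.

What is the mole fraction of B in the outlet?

0.718

For A: n = n₀ + 1ξ → 108 = 0 + 1ξ, giving ξ = 108 lbmol/h.
Outlet amounts (n = n₀ + ν ξ):
  B: 383 − 1(108) = 275
  A: 0 + 1(108) = 108
Total out = 383 lbmol/h; y_B = 275 / 383 = 0.718.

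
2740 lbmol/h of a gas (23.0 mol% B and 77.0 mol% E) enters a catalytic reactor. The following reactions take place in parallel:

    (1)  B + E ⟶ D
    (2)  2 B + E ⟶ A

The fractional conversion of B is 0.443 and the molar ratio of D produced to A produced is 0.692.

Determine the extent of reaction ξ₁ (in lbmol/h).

ξ₁ = 71.8 lbmol/h

Conversion of B: B consumed = 0.443 × 630.2 = 279.2 lbmol/h = 1ξ₁ + 2ξ₂.
Selectivity: 1ξ₁ / (1ξ₂) = 0.692 → ξ₁ = 0.692 ξ₂.
Substitute: (1·0.692 + 2) ξ₂ = 279.2 → ξ₂ = 103.7 lbmol/h, ξ₁ = 71.77 lbmol/h.
Outlet amounts (n = n₀ + Σ ν·ξ):
  B: 630.2 − 1(71.77) − 2(103.7) = 351
  E: 2110 − 1(71.77) − 1(103.7) = 1934
  D: 0 + 1(71.77) = 71.77
  A: 0 + 1(103.7) = 103.7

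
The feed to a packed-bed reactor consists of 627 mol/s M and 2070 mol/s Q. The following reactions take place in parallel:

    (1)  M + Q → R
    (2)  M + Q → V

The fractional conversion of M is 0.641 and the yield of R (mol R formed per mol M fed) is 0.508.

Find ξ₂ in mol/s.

Yield of R: 1ξ₁ / 627 = 0.508 → ξ₁ = 318.5 mol/s.
Conversion of M: 1ξ₁ + 1ξ₂ = 0.641 × 627 = 401.9 → ξ₂ = 83.39 mol/s.
Outlet amounts (n = n₀ + Σ ν·ξ):
  M: 627 − 1(318.5) − 1(83.39) = 225.1
  Q: 2070 − 1(318.5) − 1(83.39) = 1668
  R: 0 + 1(318.5) = 318.5
  V: 0 + 1(83.39) = 83.39

ξ₂ = 83.4 mol/s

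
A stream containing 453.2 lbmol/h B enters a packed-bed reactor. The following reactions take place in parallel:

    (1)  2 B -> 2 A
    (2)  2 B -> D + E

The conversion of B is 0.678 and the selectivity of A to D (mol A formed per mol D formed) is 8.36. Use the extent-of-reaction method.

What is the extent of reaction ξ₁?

ξ₁ = 124 lbmol/h

Conversion of B: B consumed = 0.678 × 453.2 = 307.3 lbmol/h = 2ξ₁ + 2ξ₂.
Selectivity: 2ξ₁ / (1ξ₂) = 8.36 → ξ₁ = 4.18 ξ₂.
Substitute: (2·4.18 + 2) ξ₂ = 307.3 → ξ₂ = 29.66 lbmol/h, ξ₁ = 124 lbmol/h.
Outlet amounts (n = n₀ + Σ ν·ξ):
  B: 453.2 − 2(124) − 2(29.66) = 145.9
  A: 0 + 2(124) = 248
  D: 0 + 1(29.66) = 29.66
  E: 0 + 1(29.66) = 29.66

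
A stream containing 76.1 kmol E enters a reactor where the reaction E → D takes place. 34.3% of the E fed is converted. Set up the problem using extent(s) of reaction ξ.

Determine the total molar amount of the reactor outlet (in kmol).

E reacted = 0.343 × 76.1 = 26.1 kmol; ν_E = −1, so ξ = 26.1/1 = 26.1 kmol.
Outlet amounts (n = n₀ + ν ξ):
  E: 76.1 − 1(26.1) = 50
  D: 0 + 1(26.1) = 26.1
Total out = 50 + 26.1 = 76.1 kmol.

76.1 kmol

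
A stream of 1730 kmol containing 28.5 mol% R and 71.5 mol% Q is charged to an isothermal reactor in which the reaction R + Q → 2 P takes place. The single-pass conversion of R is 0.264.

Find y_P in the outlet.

0.15

R reacted = 0.264 × 493.1 = 130.2 kmol; ν_R = −1, so ξ = 130.2/1 = 130.2 kmol.
Outlet amounts (n = n₀ + ν ξ):
  R: 493.1 − 1(130.2) = 362.9
  Q: 1237 − 1(130.2) = 1107
  P: 0 + 2(130.2) = 260.3
Total out = 1730 kmol; y_P = 260.3 / 1730 = 0.1505.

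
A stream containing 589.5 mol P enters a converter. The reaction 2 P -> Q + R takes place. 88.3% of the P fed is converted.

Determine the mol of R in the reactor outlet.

260 mol

P reacted = 0.883 × 589.5 = 520.5 mol; ν_P = −2, so ξ = 520.5/2 = 260.3 mol.
Outlet amounts (n = n₀ + ν ξ):
  P: 589.5 − 2(260.3) = 68.97
  Q: 0 + 1(260.3) = 260.3
  R: 0 + 1(260.3) = 260.3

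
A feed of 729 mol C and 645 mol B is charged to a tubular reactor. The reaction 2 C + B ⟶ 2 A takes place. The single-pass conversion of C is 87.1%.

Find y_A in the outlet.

C reacted = 0.871 × 729 = 635 mol; ν_C = −2, so ξ = 635/2 = 317.5 mol.
Outlet amounts (n = n₀ + ν ξ):
  C: 729 − 2(317.5) = 94.04
  B: 645 − 1(317.5) = 327.5
  A: 0 + 2(317.5) = 635
Total out = 1057 mol; y_A = 635 / 1057 = 0.601.

0.601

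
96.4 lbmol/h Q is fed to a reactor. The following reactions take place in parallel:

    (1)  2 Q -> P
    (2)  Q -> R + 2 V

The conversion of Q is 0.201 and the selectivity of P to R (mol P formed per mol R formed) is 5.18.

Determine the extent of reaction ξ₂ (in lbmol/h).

ξ₂ = 1.71 lbmol/h

Conversion of Q: Q consumed = 0.201 × 96.4 = 19.38 lbmol/h = 2ξ₁ + 1ξ₂.
Selectivity: 1ξ₁ / (1ξ₂) = 5.18 → ξ₁ = 5.18 ξ₂.
Substitute: (2·5.18 + 1) ξ₂ = 19.38 → ξ₂ = 1.706 lbmol/h, ξ₁ = 8.835 lbmol/h.
Outlet amounts (n = n₀ + Σ ν·ξ):
  Q: 96.4 − 2(8.835) − 1(1.706) = 77.02
  P: 0 + 1(8.835) = 8.835
  R: 0 + 1(1.706) = 1.706
  V: 0 + 2(1.706) = 3.411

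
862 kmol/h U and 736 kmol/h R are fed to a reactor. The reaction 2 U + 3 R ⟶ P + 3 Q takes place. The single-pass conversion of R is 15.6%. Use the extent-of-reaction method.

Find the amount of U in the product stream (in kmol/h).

R reacted = 0.156 × 736 = 114.8 kmol/h; ν_R = −3, so ξ = 114.8/3 = 38.27 kmol/h.
Outlet amounts (n = n₀ + ν ξ):
  U: 862 − 2(38.27) = 785.5
  R: 736 − 3(38.27) = 621.2
  P: 0 + 1(38.27) = 38.27
  Q: 0 + 3(38.27) = 114.8

785 kmol/h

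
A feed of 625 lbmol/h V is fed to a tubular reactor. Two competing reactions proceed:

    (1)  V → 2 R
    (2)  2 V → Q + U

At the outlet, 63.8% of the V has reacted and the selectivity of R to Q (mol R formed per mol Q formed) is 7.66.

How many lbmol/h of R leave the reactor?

524 lbmol/h

Conversion of V: V consumed = 0.638 × 625 = 398.8 lbmol/h = 1ξ₁ + 2ξ₂.
Selectivity: 2ξ₁ / (1ξ₂) = 7.66 → ξ₁ = 3.83 ξ₂.
Substitute: (1·3.83 + 2) ξ₂ = 398.8 → ξ₂ = 68.4 lbmol/h, ξ₁ = 262 lbmol/h.
Outlet amounts (n = n₀ + Σ ν·ξ):
  V: 625 − 1(262) − 2(68.4) = 226.3
  R: 0 + 2(262) = 523.9
  Q: 0 + 1(68.4) = 68.4
  U: 0 + 1(68.4) = 68.4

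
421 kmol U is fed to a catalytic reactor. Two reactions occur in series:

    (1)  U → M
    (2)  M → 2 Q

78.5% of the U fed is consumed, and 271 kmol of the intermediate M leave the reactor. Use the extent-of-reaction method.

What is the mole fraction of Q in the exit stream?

Conversion of U: U consumed = 1ξ₁ = 0.785 × 421 → ξ₁ = 330.5 kmol.
M balance: n_M = 0 + 1ξ₁ − 1ξ₂ = 271 → ξ₂ = (1·330.5 − 271)/1 = 59.49 kmol.
Outlet amounts (n = n₀ + Σ ν·ξ):
  U: 421 − 1(330.5) = 90.51
  M: 0 + 1(330.5) − 1(59.49) = 271
  Q: 0 + 2(59.49) = 119
Total out = 480.5 kmol; y_Q = 119 / 480.5 = 0.2476.

0.248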